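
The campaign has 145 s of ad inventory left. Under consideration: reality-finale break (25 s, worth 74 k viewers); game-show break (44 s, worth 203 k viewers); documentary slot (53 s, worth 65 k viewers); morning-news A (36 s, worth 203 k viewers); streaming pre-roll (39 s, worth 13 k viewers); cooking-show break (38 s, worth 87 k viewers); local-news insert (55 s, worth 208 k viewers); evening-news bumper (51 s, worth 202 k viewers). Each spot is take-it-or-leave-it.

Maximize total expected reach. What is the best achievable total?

614

By expected reach per s: morning-news A 5.64, game-show break 4.61, evening-news bumper 3.96 lead.
Taking the top-ratio spots first gives game-show break + morning-news A + evening-news bumper for 608 (131 s).
Dropping evening-news bumper frees 51 s; slotting in local-news insert (55 s) lifts the total to 614 at 135 s.
Every other selection either busts 145 s or fails to beat 614.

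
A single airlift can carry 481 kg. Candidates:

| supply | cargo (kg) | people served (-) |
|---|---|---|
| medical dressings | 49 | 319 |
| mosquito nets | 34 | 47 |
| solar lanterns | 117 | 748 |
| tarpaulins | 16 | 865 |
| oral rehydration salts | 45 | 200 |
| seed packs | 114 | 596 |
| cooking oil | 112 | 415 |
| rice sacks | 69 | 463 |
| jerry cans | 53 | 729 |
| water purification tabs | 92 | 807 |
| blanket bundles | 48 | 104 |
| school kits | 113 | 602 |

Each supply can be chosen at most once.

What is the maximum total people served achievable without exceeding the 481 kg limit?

4214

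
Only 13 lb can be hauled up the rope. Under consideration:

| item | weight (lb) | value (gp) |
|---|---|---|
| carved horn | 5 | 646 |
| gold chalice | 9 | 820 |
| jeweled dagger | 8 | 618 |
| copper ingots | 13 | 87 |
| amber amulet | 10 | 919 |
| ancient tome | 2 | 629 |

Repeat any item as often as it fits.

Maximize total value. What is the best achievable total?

3774

6×ancient tome uses 12 of the 13 lb and totals 3774.
The spare 1 lb is too small for any remaining item, and no exchange beats 3774.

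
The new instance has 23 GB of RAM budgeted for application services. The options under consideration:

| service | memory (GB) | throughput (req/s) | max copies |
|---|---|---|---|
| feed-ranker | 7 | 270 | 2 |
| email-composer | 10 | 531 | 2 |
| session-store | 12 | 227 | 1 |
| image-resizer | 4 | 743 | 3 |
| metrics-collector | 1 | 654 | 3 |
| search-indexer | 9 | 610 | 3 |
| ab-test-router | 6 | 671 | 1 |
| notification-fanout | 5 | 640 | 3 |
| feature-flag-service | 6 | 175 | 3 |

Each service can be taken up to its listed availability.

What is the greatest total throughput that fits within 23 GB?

4862

A density-first pass picks 3×image-resizer + 3×metrics-collector + notification-fanout — 4831 at 20 GB.
Dropping notification-fanout frees 5 GB; slotting in ab-test-router (6 GB) lifts the total to 4862 at 21 GB.
No other feasible combination exceeds 4862.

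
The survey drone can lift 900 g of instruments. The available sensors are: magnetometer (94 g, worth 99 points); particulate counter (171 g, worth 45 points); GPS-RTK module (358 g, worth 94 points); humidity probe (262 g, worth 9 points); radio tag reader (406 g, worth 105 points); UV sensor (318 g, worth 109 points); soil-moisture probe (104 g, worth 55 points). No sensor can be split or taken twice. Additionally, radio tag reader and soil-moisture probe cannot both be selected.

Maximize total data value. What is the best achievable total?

357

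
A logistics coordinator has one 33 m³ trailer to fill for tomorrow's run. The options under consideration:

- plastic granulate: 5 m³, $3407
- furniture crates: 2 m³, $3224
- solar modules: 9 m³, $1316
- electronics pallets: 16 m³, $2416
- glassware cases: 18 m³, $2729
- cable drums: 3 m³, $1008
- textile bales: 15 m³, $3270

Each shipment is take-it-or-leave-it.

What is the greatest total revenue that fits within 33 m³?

11217

Ranking by ratio (revenue/m³): furniture crates 1612.00, plastic granulate 681.40, cable drums 336.00, textile bales 218.00.
Greedy by ratio would take plastic granulate + furniture crates + cable drums + textile bales: 25 m³ used, total 10909.
The 3 m³ tied up in cable drums is better spent on solar modules — total rises to 11217 (31 m³).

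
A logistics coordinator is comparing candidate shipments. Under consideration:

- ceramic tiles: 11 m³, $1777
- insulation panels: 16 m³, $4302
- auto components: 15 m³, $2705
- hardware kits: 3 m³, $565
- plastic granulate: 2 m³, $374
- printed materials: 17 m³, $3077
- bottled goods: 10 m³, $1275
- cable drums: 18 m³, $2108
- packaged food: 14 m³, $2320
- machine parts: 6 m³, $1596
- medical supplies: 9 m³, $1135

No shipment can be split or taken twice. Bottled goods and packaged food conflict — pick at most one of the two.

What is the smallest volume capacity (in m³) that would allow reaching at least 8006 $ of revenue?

Look for the lowest-volume combination reaching 8006.
ceramic tiles + insulation panels + plastic granulate + machine parts reaches 8049 using 35 m³.
Below 35 m³ the best achievable stays under 8006.

35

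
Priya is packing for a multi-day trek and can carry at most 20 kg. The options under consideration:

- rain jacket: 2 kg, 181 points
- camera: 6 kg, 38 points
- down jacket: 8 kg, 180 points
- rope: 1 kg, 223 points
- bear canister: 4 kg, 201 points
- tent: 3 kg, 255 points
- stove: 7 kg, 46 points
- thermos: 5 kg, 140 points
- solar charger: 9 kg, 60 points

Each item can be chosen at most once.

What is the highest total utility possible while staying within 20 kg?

A density-first pass picks rain jacket + rope + bear canister + tent + thermos — 1000 at 15 kg.
Dropping thermos frees 5 kg; slotting in down jacket (8 kg) lifts the total to 1040 at 18 kg.
Runner-up rain jacket + rope + bear canister + tent + thermos tops out at 1000.

1040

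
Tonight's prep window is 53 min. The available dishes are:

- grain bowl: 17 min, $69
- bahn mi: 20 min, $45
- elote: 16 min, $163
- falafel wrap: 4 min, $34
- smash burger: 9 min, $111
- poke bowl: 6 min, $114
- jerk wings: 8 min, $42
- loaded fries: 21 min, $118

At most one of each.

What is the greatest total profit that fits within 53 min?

506

Density check — poke bowl 19.00, smash burger 12.33, elote 10.19 are the best per min.
Filling by ratio: elote + falafel wrap + smash burger + poke bowl + jerk wings for 464, with 10 min left unused.
The 12 min tied up in falafel wrap and jerk wings is better spent on loaded fries — total rises to 506 (52 min).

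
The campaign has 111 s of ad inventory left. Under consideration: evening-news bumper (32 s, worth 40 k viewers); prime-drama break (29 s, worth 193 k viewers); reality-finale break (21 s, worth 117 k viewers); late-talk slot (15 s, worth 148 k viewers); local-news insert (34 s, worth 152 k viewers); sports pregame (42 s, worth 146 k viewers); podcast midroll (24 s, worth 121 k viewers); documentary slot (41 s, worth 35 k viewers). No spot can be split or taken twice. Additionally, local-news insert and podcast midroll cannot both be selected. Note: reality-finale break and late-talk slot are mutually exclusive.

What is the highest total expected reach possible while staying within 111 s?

608

Prime-drama break + late-talk slot + sports pregame + podcast midroll uses 110 of the 111 s and totals 608.
No other feasible combination exceeds 608.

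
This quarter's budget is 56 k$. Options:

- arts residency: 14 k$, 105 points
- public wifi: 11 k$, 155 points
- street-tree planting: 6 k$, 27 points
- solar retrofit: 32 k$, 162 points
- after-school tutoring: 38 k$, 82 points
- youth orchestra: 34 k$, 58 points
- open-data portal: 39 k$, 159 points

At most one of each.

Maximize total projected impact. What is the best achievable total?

Greedy by ratio would take arts residency + public wifi + street-tree planting: 31 k$ used, total 287.
The 14 k$ tied up in arts residency is better spent on solar retrofit — total rises to 344 (49 k$).

344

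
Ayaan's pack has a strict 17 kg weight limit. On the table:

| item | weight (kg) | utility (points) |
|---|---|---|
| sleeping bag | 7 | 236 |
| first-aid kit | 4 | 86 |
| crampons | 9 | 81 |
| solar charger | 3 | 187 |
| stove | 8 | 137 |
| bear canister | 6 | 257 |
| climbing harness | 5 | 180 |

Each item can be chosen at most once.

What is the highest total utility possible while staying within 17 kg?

The ratio heuristic lands on solar charger + bear canister + climbing harness (624) but leaves 3 kg idle.
Replace climbing harness with sleeping bag: the trade gains 56 net, giving 680 at 16 kg.
No other feasible combination exceeds 680.

680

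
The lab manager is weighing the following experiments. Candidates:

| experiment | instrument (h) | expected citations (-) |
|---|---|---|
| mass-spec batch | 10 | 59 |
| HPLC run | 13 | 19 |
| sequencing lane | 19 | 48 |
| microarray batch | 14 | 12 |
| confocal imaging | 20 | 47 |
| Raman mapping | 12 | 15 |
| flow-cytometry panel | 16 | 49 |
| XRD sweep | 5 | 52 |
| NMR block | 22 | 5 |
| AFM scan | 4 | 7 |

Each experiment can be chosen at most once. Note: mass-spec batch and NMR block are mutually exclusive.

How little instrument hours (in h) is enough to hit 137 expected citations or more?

31

Look for the lowest-instrument combination reaching 137.
mass-spec batch + flow-cytometry panel + XRD sweep: 160 expected citations at 31 h.
Any bundle with less than 31 h falls short of 137.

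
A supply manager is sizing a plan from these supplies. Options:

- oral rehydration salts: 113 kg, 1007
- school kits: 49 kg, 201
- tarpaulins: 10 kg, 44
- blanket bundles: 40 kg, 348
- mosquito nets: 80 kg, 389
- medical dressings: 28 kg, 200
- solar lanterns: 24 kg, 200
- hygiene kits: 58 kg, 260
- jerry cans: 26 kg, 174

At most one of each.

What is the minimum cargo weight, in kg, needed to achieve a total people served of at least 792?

Need the lightest bundle worth ≥ 792.
Taking tarpaulins + blanket bundles + medical dressings + solar lanterns gives 792 (≥ 792) for 102 kg.
Below 102 kg the best achievable stays under 792.

102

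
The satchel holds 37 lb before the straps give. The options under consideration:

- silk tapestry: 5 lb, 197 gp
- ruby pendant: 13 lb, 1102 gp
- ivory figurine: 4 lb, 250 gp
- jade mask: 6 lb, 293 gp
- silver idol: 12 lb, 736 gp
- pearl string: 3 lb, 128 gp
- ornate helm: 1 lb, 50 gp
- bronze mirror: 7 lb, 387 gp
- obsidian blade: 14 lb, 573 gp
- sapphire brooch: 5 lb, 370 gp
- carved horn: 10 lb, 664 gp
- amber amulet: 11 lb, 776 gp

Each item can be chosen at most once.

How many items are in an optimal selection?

Optimal total is 2685.
For example ruby pendant + ornate helm + bronze mirror + sapphire brooch + amber amulet achieves it, using 37 lb.
All optima have 5 items.

5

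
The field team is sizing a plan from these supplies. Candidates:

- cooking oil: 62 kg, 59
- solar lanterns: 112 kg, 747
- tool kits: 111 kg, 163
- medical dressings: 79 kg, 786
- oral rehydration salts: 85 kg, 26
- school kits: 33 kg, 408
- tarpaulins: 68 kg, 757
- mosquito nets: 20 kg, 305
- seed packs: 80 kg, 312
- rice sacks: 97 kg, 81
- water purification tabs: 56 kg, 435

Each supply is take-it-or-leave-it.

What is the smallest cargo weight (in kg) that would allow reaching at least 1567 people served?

157

Minimise kg subject to total people served ≥ 1567.
school kits + tarpaulins + water purification tabs reaches 1600 using 157 kg.
Below 157 kg the best achievable stays under 1567.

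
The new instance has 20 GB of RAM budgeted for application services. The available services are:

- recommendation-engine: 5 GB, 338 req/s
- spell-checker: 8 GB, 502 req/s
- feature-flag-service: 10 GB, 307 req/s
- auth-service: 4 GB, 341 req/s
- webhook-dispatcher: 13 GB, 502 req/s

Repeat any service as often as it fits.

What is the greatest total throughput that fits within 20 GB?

Best packing: 5×auth-service — 20 GB, 1705 total.

1705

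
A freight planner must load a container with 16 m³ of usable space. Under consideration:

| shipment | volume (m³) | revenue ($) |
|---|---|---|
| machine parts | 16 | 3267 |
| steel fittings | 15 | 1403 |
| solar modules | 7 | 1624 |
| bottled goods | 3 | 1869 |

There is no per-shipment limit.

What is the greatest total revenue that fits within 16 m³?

Best packing: 5×bottled goods — 15 m³, 9345 total.
Nothing else within 16 m³ beats 9345.

9345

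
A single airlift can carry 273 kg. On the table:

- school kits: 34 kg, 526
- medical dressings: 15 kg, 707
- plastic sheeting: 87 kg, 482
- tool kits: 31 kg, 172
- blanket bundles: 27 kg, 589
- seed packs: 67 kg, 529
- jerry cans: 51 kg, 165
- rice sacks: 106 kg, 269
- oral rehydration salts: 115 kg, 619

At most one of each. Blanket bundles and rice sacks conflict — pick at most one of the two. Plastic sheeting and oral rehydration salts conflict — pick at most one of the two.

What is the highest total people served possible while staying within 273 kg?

3005

By people served per kg: medical dressings 47.13, blanket bundles 21.81, school kits 15.47 lead.
School kits + medical dressings + plastic sheeting + tool kits + blanket bundles + seed packs uses 261 of the 273 kg and totals 3005.
That's the maximum — no feasible swap from here does better than 3005.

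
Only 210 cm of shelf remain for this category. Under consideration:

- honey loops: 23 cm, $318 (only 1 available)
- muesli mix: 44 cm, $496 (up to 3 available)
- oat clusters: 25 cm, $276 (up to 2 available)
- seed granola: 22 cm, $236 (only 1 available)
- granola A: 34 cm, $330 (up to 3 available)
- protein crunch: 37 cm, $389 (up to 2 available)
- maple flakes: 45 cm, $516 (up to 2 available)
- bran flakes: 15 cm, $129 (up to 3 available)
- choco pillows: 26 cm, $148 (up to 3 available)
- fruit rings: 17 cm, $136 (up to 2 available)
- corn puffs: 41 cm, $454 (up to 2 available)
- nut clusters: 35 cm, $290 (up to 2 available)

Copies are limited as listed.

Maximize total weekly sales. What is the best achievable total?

Density check — honey loops 13.83, maple flakes 11.47, muesli mix 11.27, corn puffs 11.07 are the best per cm.
Filling by ratio: honey loops + 2×muesli mix + 2×maple flakes for 2342, with 9 cm left unused.
Replace muesli mix with 2×oat clusters: the trade gains 56 net, giving 2398 at 207 cm.

2398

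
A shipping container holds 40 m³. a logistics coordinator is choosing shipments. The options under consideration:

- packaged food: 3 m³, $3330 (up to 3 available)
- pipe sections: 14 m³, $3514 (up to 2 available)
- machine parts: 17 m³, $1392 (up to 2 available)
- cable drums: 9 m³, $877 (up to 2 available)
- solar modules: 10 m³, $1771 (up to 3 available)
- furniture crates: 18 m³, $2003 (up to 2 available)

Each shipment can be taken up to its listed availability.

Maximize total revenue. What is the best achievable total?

The ratio ordering already packs tightly: 3×packaged food + 2×pipe sections, 37 m³, 17018.
Nothing else within 40 m³ beats 17018.

17018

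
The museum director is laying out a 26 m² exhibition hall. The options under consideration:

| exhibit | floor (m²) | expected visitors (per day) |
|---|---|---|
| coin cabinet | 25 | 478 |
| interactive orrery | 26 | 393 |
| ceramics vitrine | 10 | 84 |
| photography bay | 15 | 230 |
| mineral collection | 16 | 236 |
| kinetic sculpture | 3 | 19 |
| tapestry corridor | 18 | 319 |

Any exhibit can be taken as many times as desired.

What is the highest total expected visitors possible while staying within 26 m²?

478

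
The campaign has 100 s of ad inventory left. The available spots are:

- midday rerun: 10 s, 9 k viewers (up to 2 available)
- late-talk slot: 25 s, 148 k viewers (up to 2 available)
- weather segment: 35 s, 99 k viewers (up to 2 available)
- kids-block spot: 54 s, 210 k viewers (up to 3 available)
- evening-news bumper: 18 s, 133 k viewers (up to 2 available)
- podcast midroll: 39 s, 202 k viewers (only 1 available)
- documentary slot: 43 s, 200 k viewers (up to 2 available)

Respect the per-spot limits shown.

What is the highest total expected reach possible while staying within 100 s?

Filling by ratio: midday rerun + 2×late-talk slot + 2×evening-news bumper for 571, with 4 s left unused.
Dropping midday rerun and late-talk slot frees 35 s; slotting in podcast midroll (39 s) lifts the total to 616 at 100 s.

616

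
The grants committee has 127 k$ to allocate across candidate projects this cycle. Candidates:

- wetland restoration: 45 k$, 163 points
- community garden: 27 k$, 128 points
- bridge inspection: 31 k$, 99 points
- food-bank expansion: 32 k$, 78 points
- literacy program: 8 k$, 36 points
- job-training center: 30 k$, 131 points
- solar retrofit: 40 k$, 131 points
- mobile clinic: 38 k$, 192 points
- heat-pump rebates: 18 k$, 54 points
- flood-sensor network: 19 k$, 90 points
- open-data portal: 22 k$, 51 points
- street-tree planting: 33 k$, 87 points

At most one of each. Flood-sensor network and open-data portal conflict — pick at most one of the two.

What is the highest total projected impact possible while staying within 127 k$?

577

Density check — mobile clinic 5.05, community garden 4.74, flood-sensor network 4.74 are the best per k$.
Best packing: community garden + literacy program + job-training center + mobile clinic + flood-sensor network — 122 k$, 577 total.
Next best is community garden + bridge inspection + job-training center + mobile clinic at 550 (126 k$) — short by 27.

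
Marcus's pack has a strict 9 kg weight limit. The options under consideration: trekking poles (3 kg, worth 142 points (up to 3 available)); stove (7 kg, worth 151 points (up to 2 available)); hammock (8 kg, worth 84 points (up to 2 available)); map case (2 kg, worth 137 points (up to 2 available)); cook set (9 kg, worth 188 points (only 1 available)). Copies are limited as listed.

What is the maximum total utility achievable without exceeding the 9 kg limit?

426

Density check — map case 68.50, trekking poles 47.33, stove 21.57 are the best per kg.
A density-first pass picks trekking poles + 2×map case — 416 at 7 kg.
Dropping 2×map case frees 4 kg; slotting in 2×trekking poles (6 kg) lifts the total to 426 at 9 kg.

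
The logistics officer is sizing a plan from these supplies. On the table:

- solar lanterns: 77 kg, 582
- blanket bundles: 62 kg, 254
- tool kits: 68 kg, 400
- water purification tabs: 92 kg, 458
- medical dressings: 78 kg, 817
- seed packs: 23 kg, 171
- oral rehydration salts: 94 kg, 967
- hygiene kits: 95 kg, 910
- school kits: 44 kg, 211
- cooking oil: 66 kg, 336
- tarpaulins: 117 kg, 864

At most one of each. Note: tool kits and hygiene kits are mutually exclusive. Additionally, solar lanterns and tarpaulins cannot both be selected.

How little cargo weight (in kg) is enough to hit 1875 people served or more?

189

Minimise kg subject to total people served ≥ 1875.
oral rehydration salts + hygiene kits: 1877 people served at 189 kg.
No combination under 189 kg hits 1875.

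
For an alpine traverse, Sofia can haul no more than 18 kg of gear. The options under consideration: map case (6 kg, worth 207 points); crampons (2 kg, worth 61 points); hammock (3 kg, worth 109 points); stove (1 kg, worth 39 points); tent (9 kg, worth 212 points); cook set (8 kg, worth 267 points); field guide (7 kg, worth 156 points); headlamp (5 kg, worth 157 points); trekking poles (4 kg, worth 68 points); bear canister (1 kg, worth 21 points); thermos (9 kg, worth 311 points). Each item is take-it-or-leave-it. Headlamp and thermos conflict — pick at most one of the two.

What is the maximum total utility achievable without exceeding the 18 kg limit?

627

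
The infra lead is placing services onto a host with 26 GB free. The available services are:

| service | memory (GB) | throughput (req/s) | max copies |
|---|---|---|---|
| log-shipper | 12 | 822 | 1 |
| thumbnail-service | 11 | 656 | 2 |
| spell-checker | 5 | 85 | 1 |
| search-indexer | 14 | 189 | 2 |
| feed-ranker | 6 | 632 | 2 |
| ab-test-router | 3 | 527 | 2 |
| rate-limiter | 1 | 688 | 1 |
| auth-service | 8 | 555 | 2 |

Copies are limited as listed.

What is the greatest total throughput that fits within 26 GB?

Density check — rate-limiter 688.00, ab-test-router 175.67, feed-ranker 105.33 are the best per GB.
Taking the top-ratio services first gives spell-checker + 2×feed-ranker + 2×ab-test-router + rate-limiter for 3091 (24 GB).
Dropping spell-checker and feed-ranker frees 11 GB; slotting in log-shipper (12 GB) lifts the total to 3196 at 25 GB.
That's the maximum — no swap from here does better than 3196.

3196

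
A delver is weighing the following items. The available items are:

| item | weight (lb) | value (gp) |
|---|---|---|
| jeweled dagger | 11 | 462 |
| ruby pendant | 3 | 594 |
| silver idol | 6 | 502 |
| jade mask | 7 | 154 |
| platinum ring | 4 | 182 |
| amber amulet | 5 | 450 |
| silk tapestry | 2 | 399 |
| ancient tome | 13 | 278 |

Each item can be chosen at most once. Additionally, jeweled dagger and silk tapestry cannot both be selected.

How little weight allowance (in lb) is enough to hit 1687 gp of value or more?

16

Look for the lowest-weight combination reaching 1687.
ruby pendant + silver idol + amber amulet + silk tapestry reaches 1945 using 16 lb.
Any bundle with less than 16 lb falls short of 1687.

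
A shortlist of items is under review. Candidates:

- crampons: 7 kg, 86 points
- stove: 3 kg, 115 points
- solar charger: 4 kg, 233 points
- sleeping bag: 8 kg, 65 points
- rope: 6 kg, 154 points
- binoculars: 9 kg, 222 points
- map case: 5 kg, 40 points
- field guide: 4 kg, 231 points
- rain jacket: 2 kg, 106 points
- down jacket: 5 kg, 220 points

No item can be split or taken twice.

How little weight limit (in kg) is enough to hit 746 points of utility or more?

15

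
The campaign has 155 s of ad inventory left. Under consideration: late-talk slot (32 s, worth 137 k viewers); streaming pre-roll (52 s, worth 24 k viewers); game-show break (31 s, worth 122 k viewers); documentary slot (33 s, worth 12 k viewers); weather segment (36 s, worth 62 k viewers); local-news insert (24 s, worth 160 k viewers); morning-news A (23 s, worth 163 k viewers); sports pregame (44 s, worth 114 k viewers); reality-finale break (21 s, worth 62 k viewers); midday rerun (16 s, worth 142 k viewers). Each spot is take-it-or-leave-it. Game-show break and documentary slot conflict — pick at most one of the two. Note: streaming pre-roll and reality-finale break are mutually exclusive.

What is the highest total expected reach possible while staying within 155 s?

786

The ratio ordering already packs tightly: late-talk slot + game-show break + local-news insert + morning-news A + reality-finale break + midday rerun, 147 s, 786.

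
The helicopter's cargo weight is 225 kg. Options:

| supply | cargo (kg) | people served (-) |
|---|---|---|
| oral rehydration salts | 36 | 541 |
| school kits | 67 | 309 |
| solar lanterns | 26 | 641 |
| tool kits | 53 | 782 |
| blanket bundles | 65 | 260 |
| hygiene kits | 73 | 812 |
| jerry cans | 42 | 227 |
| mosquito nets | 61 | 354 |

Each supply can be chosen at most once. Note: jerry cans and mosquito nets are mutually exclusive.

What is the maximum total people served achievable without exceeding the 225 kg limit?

2776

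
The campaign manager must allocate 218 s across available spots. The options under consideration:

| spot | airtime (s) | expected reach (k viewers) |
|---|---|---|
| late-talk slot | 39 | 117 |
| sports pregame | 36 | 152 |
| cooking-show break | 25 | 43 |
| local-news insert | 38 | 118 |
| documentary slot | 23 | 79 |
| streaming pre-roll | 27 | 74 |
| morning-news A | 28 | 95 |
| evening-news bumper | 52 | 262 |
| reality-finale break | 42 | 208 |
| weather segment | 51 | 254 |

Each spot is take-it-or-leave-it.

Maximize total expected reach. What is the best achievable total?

971

By expected reach per s: evening-news bumper 5.04, weather segment 4.98, reality-finale break 4.95 lead.
Taking the top-ratio spots first gives sports pregame + documentary slot + evening-news bumper + reality-finale break + weather segment for 955 (204 s).
Replace documentary slot with morning-news A: the trade gains 16 net, giving 971 at 209 s.
Nothing else within 218 s beats 971.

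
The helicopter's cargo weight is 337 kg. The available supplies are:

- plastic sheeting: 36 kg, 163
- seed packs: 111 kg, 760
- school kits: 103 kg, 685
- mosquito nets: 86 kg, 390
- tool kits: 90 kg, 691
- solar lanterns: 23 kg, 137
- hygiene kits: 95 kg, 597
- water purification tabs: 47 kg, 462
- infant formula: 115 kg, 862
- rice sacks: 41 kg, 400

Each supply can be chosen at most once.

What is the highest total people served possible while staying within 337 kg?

By people served per kg: water purification tabs 9.83, rice sacks 9.76, tool kits 7.68 lead.
A density-first pass picks tool kits + solar lanterns + water purification tabs + infant formula + rice sacks — 2552 at 316 kg.
Dropping tool kits frees 90 kg; slotting in seed packs (111 kg) lifts the total to 2621 at 337 kg.
That's the maximum — no swap from here does better than 2621.

2621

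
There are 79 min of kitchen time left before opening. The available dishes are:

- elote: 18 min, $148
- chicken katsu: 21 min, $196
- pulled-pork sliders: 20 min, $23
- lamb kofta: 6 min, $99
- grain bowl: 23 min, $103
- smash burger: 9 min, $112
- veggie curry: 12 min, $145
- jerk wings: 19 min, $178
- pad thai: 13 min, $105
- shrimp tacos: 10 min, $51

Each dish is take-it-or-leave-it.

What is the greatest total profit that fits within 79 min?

Density check — lamb kofta 16.50, smash burger 12.44, veggie curry 12.08, jerk wings 9.37 are the best per min.
The ratio heuristic lands on chicken katsu + lamb kofta + smash burger + veggie curry + jerk wings + shrimp tacos (781) but leaves 2 min idle.
Replace jerk wings and shrimp tacos with elote + pad thai: the trade gains 24 net, giving 805 at 79 min.

805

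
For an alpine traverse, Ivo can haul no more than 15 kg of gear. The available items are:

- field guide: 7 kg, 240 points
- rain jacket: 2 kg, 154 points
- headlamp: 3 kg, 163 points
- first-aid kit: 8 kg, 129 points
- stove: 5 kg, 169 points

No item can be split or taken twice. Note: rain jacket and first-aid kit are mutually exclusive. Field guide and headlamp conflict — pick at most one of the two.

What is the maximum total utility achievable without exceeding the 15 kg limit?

563

Ranking by ratio (utility/kg): rain jacket 77.00, headlamp 54.33, field guide 34.29.
Field guide + rain jacket + stove uses 14 of the 15 kg and totals 563.
Next best is rain jacket + headlamp + stove at 486 (10 kg) — short by 77.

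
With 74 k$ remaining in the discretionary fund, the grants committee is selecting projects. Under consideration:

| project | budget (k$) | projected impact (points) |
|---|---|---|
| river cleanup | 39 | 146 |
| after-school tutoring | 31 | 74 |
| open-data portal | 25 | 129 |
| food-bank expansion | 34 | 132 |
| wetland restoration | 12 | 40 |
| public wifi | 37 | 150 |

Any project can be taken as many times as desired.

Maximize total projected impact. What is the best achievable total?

2×open-data portal + 2×wetland restoration uses 74 of the 74 k$ and totals 338.
Every other selection either busts 74 k$ or fails to beat 338.

338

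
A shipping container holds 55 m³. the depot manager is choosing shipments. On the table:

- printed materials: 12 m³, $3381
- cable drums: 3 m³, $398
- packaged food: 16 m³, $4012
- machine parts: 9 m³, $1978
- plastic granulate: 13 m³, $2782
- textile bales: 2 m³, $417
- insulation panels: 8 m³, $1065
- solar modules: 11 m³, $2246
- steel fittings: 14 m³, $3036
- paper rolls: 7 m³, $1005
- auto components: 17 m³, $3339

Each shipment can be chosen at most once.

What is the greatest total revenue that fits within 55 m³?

13211

Filling by ratio: printed materials + packaged food + machine parts + textile bales + steel fittings for 12824, with 2 m³ left unused.
Dropping machine parts and textile bales frees 11 m³; slotting in plastic granulate (13 m³) lifts the total to 13211 at 55 m³.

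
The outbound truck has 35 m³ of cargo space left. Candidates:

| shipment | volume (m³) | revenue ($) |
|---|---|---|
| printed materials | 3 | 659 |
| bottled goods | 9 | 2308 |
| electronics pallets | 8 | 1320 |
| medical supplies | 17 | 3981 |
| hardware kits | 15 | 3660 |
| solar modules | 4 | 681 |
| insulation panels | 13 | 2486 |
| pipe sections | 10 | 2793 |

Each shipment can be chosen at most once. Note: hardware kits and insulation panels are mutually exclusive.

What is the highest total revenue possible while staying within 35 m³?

8761

Density check — pipe sections 279.30, bottled goods 256.44, hardware kits 244.00 are the best per m³.
Best packing: bottled goods + hardware kits + pipe sections — 34 m³, 8761 total.
Runner-up printed materials + medical supplies + hardware kits tops out at 8300.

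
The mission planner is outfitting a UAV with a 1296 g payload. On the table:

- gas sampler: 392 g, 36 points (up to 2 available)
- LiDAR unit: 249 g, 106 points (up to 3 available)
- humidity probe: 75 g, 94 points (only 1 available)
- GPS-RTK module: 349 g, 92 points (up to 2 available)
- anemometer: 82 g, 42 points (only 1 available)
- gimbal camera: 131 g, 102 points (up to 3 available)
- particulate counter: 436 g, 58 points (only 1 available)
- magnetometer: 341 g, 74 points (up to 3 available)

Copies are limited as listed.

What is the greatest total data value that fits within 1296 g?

718

A density-first pass picks 2×LiDAR unit + humidity probe + anemometer + 3×gimbal camera — 654 at 1048 g.
The 82 g tied up in anemometer is better spent on LiDAR unit — total rises to 718 (1215 g).
Every other selection either busts 1296 g or exceeds an availability limit or fails to beat 718.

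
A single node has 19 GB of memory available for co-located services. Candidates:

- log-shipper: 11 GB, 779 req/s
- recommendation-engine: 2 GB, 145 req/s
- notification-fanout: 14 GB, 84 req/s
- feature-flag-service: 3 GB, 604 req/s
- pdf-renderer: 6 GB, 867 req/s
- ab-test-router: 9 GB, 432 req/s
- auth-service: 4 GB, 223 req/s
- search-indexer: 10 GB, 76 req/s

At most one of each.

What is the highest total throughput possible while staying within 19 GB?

Greedy by ratio would take recommendation-engine + feature-flag-service + pdf-renderer + auth-service: 15 GB used, total 1839.
The 6 GB tied up in recommendation-engine and auth-service is better spent on ab-test-router — total rises to 1903 (18 GB).

1903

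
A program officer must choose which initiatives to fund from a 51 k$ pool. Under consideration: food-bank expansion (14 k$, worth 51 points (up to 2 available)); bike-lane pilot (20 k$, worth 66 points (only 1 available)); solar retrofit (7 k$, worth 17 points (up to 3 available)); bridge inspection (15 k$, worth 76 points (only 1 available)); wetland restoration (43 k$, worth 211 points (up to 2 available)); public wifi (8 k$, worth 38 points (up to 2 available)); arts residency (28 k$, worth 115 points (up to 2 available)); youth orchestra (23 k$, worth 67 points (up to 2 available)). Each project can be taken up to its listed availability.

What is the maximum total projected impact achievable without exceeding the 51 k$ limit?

A density-first pass picks food-bank expansion + bridge inspection + 2×public wifi — 203 at 45 k$.
Replace food-bank expansion and bridge inspection and public wifi with wetland restoration: the trade gains 46 net, giving 249 at 51 k$.
Every other selection either busts 51 k$ or exceeds an availability limit or fails to beat 249.

249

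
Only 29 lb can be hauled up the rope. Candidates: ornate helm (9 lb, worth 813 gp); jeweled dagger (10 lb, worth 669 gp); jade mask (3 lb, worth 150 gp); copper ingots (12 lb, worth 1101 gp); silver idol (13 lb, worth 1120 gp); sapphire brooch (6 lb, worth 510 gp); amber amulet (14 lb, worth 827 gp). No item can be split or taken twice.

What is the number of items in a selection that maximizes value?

The maximum value within 29 lb is 2443.
For example ornate helm + silver idol + sapphire brooch achieves it, using 28 lb.
Any selection reaching 2443 contains exactly 3 items.

3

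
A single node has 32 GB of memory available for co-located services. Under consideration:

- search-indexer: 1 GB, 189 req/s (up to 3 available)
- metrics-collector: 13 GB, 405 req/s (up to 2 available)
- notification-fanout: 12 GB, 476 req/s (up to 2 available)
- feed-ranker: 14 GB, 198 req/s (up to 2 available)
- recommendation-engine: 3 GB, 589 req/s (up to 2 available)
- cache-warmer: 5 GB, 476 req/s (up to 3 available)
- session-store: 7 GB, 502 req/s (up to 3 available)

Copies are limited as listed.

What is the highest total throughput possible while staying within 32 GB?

3675

Ranking by ratio (throughput/GB): recommendation-engine 196.33, search-indexer 189.00, cache-warmer 95.20, session-store 71.71.
Best packing: 3×search-indexer + 2×recommendation-engine + 3×cache-warmer + session-store — 31 GB, 3675 total.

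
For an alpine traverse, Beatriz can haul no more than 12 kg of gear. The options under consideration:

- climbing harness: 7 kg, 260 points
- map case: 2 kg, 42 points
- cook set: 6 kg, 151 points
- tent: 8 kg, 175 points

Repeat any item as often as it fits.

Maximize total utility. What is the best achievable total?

344

Climbing harness + 2×map case uses 11 of the 12 kg and totals 344.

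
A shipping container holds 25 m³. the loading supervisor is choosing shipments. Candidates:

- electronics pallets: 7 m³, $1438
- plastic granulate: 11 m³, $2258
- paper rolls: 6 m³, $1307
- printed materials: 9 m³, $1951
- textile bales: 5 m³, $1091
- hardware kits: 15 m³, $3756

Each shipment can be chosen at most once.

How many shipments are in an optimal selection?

The maximum revenue within 25 m³ is 5707.
For example printed materials + hardware kits achieves it, using 24 m³.
All optima have 2 shipments.

2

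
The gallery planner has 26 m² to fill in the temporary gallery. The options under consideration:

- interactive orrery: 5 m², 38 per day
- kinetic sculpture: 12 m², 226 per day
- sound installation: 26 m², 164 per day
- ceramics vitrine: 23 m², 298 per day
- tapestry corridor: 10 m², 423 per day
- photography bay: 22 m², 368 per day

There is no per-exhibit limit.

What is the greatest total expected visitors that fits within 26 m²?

Interactive orrery + 2×tapestry corridor uses 25 of the 26 m² and totals 884.

884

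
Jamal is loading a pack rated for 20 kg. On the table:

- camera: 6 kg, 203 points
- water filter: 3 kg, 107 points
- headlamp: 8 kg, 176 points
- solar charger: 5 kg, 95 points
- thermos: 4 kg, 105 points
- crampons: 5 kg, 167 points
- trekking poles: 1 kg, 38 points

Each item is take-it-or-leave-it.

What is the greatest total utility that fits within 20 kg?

620

The ratio ordering already packs tightly: camera + water filter + thermos + crampons + trekking poles, 19 kg, 620.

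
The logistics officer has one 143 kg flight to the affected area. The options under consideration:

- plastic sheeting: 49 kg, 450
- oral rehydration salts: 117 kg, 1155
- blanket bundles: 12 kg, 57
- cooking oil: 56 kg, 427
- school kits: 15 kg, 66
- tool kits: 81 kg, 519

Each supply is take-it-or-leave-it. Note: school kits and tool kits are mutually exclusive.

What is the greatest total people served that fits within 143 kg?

1221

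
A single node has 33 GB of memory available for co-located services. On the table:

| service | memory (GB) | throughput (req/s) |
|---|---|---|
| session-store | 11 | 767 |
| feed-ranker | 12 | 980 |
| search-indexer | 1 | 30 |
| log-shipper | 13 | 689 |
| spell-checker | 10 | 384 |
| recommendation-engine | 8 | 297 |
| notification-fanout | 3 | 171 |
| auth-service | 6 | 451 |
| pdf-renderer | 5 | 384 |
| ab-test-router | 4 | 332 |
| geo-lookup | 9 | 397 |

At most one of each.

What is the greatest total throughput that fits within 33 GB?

By throughput per GB: ab-test-router 83.00, feed-ranker 81.67, pdf-renderer 76.80, auth-service 75.17 lead.
Taking the top-ratio services first gives feed-ranker + search-indexer + notification-fanout + auth-service + pdf-renderer + ab-test-router for 2348 (31 GB).
The 9 GB tied up in search-indexer and notification-fanout and pdf-renderer is better spent on session-store — total rises to 2530 (33 GB).
That's the maximum — no swap from here does better than 2530.

2530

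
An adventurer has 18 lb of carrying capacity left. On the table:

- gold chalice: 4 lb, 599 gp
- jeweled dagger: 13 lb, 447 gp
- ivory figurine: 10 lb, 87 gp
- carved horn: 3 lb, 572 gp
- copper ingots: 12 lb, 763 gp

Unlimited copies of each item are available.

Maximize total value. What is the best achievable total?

3432

6×carved horn uses 18 of the 18 lb and totals 3432.
That's the maximum — no swap from here does better than 3432.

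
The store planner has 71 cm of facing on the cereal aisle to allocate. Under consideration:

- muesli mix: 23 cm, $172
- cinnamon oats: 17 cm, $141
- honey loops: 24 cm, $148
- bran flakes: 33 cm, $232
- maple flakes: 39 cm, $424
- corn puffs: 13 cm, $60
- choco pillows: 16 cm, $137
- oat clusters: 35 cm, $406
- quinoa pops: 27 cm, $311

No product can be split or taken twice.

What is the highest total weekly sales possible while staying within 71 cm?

735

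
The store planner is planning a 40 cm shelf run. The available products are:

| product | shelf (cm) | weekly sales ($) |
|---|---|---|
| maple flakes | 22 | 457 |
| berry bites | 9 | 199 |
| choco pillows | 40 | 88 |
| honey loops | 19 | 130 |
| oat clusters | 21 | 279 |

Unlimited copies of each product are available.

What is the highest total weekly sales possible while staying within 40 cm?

855

Taking the top-ratio products first gives 4×berry bites for 796 (36 cm).
Replace 2×berry bites with maple flakes: the trade gains 59 net, giving 855 at 40 cm.
No other feasible combination exceeds 855.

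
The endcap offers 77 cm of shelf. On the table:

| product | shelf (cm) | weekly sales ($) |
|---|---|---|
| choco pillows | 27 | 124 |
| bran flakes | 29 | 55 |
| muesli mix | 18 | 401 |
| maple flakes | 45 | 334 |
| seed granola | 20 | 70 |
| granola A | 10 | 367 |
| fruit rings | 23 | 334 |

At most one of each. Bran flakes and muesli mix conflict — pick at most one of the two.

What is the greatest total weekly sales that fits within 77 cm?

1172

Muesli mix + seed granola + granola A + fruit rings uses 71 of the 77 cm and totals 1172.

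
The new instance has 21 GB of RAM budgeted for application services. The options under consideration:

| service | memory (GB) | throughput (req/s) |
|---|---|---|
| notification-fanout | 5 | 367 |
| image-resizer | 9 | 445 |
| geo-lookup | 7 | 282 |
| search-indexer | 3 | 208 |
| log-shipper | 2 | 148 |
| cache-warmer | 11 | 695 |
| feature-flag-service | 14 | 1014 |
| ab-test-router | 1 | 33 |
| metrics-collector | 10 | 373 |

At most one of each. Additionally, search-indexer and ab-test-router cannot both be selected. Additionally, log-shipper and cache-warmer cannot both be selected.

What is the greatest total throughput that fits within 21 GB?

The ratio ordering already packs tightly: notification-fanout + log-shipper + feature-flag-service, 21 GB, 1529.

1529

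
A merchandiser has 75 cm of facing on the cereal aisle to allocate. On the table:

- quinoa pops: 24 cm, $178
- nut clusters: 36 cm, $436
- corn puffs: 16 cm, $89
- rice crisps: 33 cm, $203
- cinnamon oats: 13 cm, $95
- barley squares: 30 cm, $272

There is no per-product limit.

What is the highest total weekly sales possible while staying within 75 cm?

872

2×nut clusters uses 72 of the 75 cm and totals 872.
No other feasible combination exceeds 872.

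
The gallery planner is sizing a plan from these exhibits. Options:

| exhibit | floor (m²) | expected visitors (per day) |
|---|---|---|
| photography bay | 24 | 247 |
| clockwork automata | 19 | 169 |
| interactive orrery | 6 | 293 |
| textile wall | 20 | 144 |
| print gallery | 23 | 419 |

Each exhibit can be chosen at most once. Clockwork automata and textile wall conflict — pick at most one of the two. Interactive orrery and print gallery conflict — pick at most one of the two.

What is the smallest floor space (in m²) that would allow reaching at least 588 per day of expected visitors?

42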